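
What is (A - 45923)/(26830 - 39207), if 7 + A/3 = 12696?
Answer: 7856/12377 ≈ 0.63473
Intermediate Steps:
A = 38067 (A = -21 + 3*12696 = -21 + 38088 = 38067)
(A - 45923)/(26830 - 39207) = (38067 - 45923)/(26830 - 39207) = -7856/(-12377) = -7856*(-1/12377) = 7856/12377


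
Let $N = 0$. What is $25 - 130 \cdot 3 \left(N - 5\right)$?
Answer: $1975$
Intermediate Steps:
$25 - 130 \cdot 3 \left(N - 5\right) = 25 - 130 \cdot 3 \left(0 - 5\right) = 25 - 130 \cdot 3 \left(-5\right) = 25 - -1950 = 25 + 1950 = 1975$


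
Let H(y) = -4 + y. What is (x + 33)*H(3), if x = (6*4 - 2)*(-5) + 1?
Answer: 76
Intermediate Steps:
x = -109 (x = (24 - 2)*(-5) + 1 = 22*(-5) + 1 = -110 + 1 = -109)
(x + 33)*H(3) = (-109 + 33)*(-4 + 3) = -76*(-1) = 76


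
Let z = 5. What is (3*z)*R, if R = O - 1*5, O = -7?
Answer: -180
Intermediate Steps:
R = -12 (R = -7 - 1*5 = -7 - 5 = -12)
(3*z)*R = (3*5)*(-12) = 15*(-12) = -180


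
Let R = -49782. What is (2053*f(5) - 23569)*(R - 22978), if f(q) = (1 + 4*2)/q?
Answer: 1446003136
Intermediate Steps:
f(q) = 9/q (f(q) = (1 + 8)/q = 9/q)
(2053*f(5) - 23569)*(R - 22978) = (2053*(9/5) - 23569)*(-49782 - 22978) = (2053*(9*(⅕)) - 23569)*(-72760) = (2053*(9/5) - 23569)*(-72760) = (18477/5 - 23569)*(-72760) = -99368/5*(-72760) = 1446003136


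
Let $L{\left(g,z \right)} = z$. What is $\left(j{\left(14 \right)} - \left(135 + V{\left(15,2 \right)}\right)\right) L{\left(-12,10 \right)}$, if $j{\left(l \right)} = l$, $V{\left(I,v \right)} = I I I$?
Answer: $-34960$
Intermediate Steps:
$V{\left(I,v \right)} = I^{3}$ ($V{\left(I,v \right)} = I^{2} I = I^{3}$)
$\left(j{\left(14 \right)} - \left(135 + V{\left(15,2 \right)}\right)\right) L{\left(-12,10 \right)} = \left(14 - 3510\right) 10 = \left(-3496\right) 10 = -34960$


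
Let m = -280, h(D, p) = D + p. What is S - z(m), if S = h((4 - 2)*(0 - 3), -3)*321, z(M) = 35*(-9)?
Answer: -2574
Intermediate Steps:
z(M) = -315
S = -2889 (S = ((4 - 2)*(0 - 3) - 3)*321 = (2*(-3) - 3)*321 = (-6 - 3)*321 = -9*321 = -2889)
S - z(m) = -2889 - 1*(-315) = -2889 + 315 = -2574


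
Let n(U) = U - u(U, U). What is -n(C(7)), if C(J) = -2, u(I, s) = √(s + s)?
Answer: 2 + 2*I ≈ 2.0 + 2.0*I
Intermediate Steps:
u(I, s) = √2*√s (u(I, s) = √(2*s) = √2*√s)
n(U) = U - √2*√U
-n(C(7)) = -(-2 - √2*√(-2)) = -(-2 - √2*I*√2) = -(-2 - 2*I) = 2 + 2*I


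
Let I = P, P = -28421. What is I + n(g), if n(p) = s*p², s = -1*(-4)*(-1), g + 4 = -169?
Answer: -148137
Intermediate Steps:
g = -173 (g = -4 - 169 = -173)
s = -4 (s = 4*(-1) = -4)
I = -28421
n(p) = -4*p²
I + n(g) = -28421 - 4*(-173)² = -28421 - 4*29929 = -28421 - 119716 = -148137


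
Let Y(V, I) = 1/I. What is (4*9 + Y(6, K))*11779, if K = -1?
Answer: 412265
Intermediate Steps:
(4*9 + Y(6, K))*11779 = (4*9 + 1/(-1))*11779 = (36 - 1)*11779 = 35*11779 = 412265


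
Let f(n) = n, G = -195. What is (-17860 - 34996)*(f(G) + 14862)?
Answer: -775238952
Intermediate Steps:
(-17860 - 34996)*(f(G) + 14862) = (-17860 - 34996)*(-195 + 14862) = -52856*14667 = -775238952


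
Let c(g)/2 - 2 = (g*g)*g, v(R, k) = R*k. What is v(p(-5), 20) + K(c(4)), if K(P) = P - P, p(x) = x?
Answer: -100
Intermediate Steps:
c(g) = 4 + 2*g³ (c(g) = 4 + 2*((g*g)*g) = 4 + 2*(g²*g) = 4 + 2*g³)
K(P) = 0
v(p(-5), 20) + K(c(4)) = -5*20 + 0 = -100 + 0 = -100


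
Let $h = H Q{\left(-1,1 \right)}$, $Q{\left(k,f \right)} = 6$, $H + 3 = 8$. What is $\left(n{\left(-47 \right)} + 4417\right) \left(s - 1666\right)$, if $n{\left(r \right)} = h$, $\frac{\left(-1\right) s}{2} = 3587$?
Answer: $-39311480$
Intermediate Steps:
$H = 5$ ($H = -3 + 8 = 5$)
$s = -7174$ ($s = \left(-2\right) 3587 = -7174$)
$h = 30$ ($h = 5 \cdot 6 = 30$)
$n{\left(r \right)} = 30$
$\left(n{\left(-47 \right)} + 4417\right) \left(s - 1666\right) = \left(30 + 4417\right) \left(-7174 - 1666\right) = 4447 \left(-8840\right) = -39311480$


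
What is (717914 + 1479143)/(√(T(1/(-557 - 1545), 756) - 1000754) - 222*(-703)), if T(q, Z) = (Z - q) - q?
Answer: 360373078547862/25599833768053 - 2197057*I*√1104598789747/25599833768053 ≈ 14.077 - 0.0902*I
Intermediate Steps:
T(q, Z) = Z - 2*q
(717914 + 1479143)/(√(T(1/(-557 - 1545), 756) - 1000754) - 222*(-703)) = (717914 + 1479143)/(√((756 - 2/(-557 - 1545)) - 1000754) - 222*(-703)) = 2197057/(√((756 - 2/(-2102)) - 1000754) + 156066) = 2197057/(√((756 - 2*(-1/2102)) - 1000754) + 156066) = 2197057/(√((756 + 1/1051) - 1000754) + 156066) = 2197057/(√(794557/1051 - 1000754) + 156066) = 2197057/(√(-1050997897/1051) + 156066) = 2197057/(I*√1104598789747/1051 + 156066) = 2197057/(156066 + I*√1104598789747/1051)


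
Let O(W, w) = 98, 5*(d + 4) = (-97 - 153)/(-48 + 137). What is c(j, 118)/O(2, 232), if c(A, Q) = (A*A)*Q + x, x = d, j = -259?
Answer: 50320304/623 ≈ 80771.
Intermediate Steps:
d = -406/89 (d = -4 + ((-97 - 153)/(-48 + 137))/5 = -4 + (-250/89)/5 = -4 + (-250*1/89)/5 = -4 + (1/5)*(-250/89) = -4 - 50/89 = -406/89 ≈ -4.5618)
x = -406/89 ≈ -4.5618
c(A, Q) = -406/89 + Q*A**2 (c(A, Q) = (A*A)*Q - 406/89 = A**2*Q - 406/89 = Q*A**2 - 406/89 = -406/89 + Q*A**2)
c(j, 118)/O(2, 232) = (-406/89 + 118*(-259)**2)/98 = (-406/89 + 118*67081)*(1/98) = (-406/89 + 7915558)*(1/98) = (704484256/89)*(1/98) = 50320304/623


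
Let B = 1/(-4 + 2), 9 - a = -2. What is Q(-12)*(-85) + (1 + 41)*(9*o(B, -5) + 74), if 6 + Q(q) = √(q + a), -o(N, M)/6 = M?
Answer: 14958 - 85*I ≈ 14958.0 - 85.0*I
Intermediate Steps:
a = 11 (a = 9 - 1*(-2) = 9 + 2 = 11)
B = -½ (B = 1/(-2) = -½ ≈ -0.50000)
o(N, M) = -6*M
Q(q) = -6 + √(11 + q) (Q(q) = -6 + √(q + 11) = -6 + √(11 + q))
Q(-12)*(-85) + (1 + 41)*(9*o(B, -5) + 74) = (-6 + √(11 - 12))*(-85) + (1 + 41)*(9*(-6*(-5)) + 74) = (-6 + √(-1))*(-85) + 42*(9*30 + 74) = (-6 + I)*(-85) + 42*(270 + 74) = (510 - 85*I) + 42*344 = (510 - 85*I) + 14448 = 14958 - 85*I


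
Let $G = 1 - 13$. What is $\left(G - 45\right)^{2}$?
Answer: $3249$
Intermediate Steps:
$G = -12$ ($G = 1 - 13 = -12$)
$\left(G - 45\right)^{2} = \left(-12 - 45\right)^{2} = \left(-57\right)^{2} = 3249$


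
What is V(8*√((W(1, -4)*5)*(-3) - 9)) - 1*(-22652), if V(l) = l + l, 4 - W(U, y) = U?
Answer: 22652 + 48*I*√6 ≈ 22652.0 + 117.58*I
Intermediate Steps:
W(U, y) = 4 - U
V(l) = 2*l
V(8*√((W(1, -4)*5)*(-3) - 9)) - 1*(-22652) = 2*(8*√(((4 - 1*1)*5)*(-3) - 9)) - 1*(-22652) = 2*(8*√(((4 - 1)*5)*(-3) - 9)) + 22652 = 2*(8*√((3*5)*(-3) - 9)) + 22652 = 2*(8*√(15*(-3) - 9)) + 22652 = 2*(8*√(-45 - 9)) + 22652 = 2*(8*√(-54)) + 22652 = 2*(8*(3*I*√6)) + 22652 = 2*(24*I*√6) + 22652 = 48*I*√6 + 22652 = 22652 + 48*I*√6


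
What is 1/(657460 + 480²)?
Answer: 1/887860 ≈ 1.1263e-6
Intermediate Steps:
1/(657460 + 480²) = 1/(657460 + 230400) = 1/887860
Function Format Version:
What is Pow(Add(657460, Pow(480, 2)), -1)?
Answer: Rational(1, 887860) ≈ 1.1263e-6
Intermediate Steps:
Pow(Add(657460, Pow(480, 2)), -1) = Pow(Add(657460, 230400), -1) = Pow(887860, -1) = Rational(1, 887860)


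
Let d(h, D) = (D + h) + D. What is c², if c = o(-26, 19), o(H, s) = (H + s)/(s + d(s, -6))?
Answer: 49/676 ≈ 0.072485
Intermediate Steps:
d(h, D) = h + 2*D
o(H, s) = (H + s)/(-12 + 2*s) (o(H, s) = (H + s)/(s + (s + 2*(-6))) = (H + s)/(s + (s - 12)) = (H + s)/(s + (-12 + s)) = (H + s)/(-12 + 2*s))
c = -7/26 (c = (-26 + 19)/(2*(-6 + 19)) = (½)*(-7)/13 = (½)*(1/13)*(-7) = -7/26 ≈ -0.26923)
c² = (-7/26)² = 49/676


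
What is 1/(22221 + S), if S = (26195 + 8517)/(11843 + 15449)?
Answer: 6823/151622561 ≈ 4.5000e-5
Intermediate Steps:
S = 8678/6823 (S = 34712/27292 = 34712*(1/27292) = 8678/6823 ≈ 1.2719)
1/(22221 + S) = 1/(22221 + 8678/6823) = 1/(151622561/6823) = 6823/151622561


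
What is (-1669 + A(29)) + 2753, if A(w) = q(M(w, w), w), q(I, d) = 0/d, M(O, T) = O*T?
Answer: 1084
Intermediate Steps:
q(I, d) = 0
A(w) = 0
(-1669 + A(29)) + 2753 = (-1669 + 0) + 2753 = -1669 + 2753 = 1084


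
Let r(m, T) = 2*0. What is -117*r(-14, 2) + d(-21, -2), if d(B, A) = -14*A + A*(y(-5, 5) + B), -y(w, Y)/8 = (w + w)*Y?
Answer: -730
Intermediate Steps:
y(w, Y) = -16*Y*w (y(w, Y) = -8*(w + w)*Y = -8*2*w*Y = -16*Y*w)
d(B, A) = -14*A + A*(400 + B) (d(B, A) = -14*A + A*(-16*5*(-5) + B) = -14*A + A*(400 + B))
r(m, T) = 0
-117*r(-14, 2) + d(-21, -2) = -117*0 - 2*(386 - 21) = 0 - 2*365 = 0 - 730 = -730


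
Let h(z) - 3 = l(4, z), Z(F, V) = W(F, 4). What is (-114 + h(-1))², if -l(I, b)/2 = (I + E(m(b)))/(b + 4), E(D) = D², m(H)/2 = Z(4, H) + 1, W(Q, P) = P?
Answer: 292681/9 ≈ 32520.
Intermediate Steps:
Z(F, V) = 4
m(H) = 10 (m(H) = 2*(4 + 1) = 2*5 = 10)
l(I, b) = -2*(100 + I)/(4 + b) (l(I, b) = -2*(I + 10²)/(b + 4) = -2*(I + 100)/(4 + b) = -2*(100 + I)/(4 + b))
h(z) = 3 - 208/(4 + z) (h(z) = 3 + 2*(-100 - 1*4)/(4 + z) = 3 + 2*(-100 - 4)/(4 + z) = 3 + 2*(-104)/(4 + z) = 3 - 208/(4 + z))
(-114 + h(-1))² = (-114 + (-196 + 3*(-1))/(4 - 1))² = (-114 + (-196 - 3)/3)² = (-114 + (⅓)*(-199))² = (-114 - 199/3)² = (-541/3)² = 292681/9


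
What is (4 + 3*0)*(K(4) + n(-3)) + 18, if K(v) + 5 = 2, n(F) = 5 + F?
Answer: 14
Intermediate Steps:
K(v) = -3 (K(v) = -5 + 2 = -3)
(4 + 3*0)*(K(4) + n(-3)) + 18 = (4 + 3*0)*(-3 + (5 - 3)) + 18 = (4 + 0)*(-3 + 2) + 18 = 4*(-1) + 18 = -4 + 18 = 14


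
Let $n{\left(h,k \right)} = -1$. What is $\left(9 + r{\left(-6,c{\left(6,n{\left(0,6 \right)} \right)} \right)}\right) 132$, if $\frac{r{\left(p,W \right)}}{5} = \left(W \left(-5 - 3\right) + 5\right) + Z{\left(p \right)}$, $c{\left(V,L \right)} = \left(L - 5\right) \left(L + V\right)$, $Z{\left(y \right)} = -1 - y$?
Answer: $166188$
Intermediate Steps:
$c{\left(V,L \right)} = \left(-5 + L\right) \left(L + V\right)$
$r{\left(p,W \right)} = 20 - 40 W - 5 p$ ($r{\left(p,W \right)} = 5 \left(\left(W \left(-5 - 3\right) + 5\right) - \left(1 + p\right)\right) = 5 \left(\left(W \left(-8\right) + 5\right) - \left(1 + p\right)\right) = 5 \left(\left(- 8 W + 5\right) - \left(1 + p\right)\right) = 5 \left(\left(5 - 8 W\right) - \left(1 + p\right)\right) = 5 \left(4 - p - 8 W\right) = 20 - 40 W - 5 p$)
$\left(9 + r{\left(-6,c{\left(6,n{\left(0,6 \right)} \right)} \right)}\right) 132 = \left(9 - \left(-50 + 40 \left(\left(-1\right)^{2} - -5 - 30 - 6\right)\right)\right) 132 = \left(9 + \left(20 - 40 \left(1 + 5 - 30 - 6\right) + 30\right)\right) 132 = \left(9 + \left(20 - -1200 + 30\right)\right) 132 = \left(9 + \left(20 + 1200 + 30\right)\right) 132 = \left(9 + 1250\right) 132 = 1259 \cdot 132 = 166188$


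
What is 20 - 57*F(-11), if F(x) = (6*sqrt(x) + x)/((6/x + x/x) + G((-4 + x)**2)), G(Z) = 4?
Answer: 7877/49 - 3762*I*sqrt(11)/49 ≈ 160.76 - 254.64*I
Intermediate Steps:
F(x) = (x + 6*sqrt(x))/(5 + 6/x) (F(x) = (6*sqrt(x) + x)/((6/x + x/x) + 4) = (x + 6*sqrt(x))/((6/x + 1) + 4) = (x + 6*sqrt(x))/((1 + 6/x) + 4) = (x + 6*sqrt(x))/(5 + 6/x))
20 - 57*F(-11) = 20 - 57*((-11)**2 + 6*(-11)**(3/2))/(6 + 5*(-11)) = 20 - 57*(121 + 6*(-11*I*sqrt(11)))/(6 - 55) = 20 - 57*(121 - 66*I*sqrt(11))/(-49) = 20 - (-57)*(121 - 66*I*sqrt(11))/49 = 20 - 57*(-121/49 + 66*I*sqrt(11)/49) = 20 + (6897/49 - 3762*I*sqrt(11)/49) = 7877/49 - 3762*I*sqrt(11)/49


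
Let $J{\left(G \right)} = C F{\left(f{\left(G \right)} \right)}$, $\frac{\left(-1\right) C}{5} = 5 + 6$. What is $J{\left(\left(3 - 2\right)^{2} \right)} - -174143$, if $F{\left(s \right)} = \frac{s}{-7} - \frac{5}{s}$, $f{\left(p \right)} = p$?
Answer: $\frac{1220981}{7} \approx 1.7443 \cdot 10^{5}$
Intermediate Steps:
$F{\left(s \right)} = - \frac{5}{s} - \frac{s}{7}$ ($F{\left(s \right)} = s \left(- \frac{1}{7}\right) - \frac{5}{s} = - \frac{s}{7} - \frac{5}{s} = - \frac{5}{s} - \frac{s}{7}$)
$C = -55$ ($C = - 5 \left(5 + 6\right) = \left(-5\right) 11 = -55$)
$J{\left(G \right)} = \frac{275}{G} + \frac{55 G}{7}$ ($J{\left(G \right)} = - 55 \left(- \frac{5}{G} - \frac{G}{7}\right) = \frac{275}{G} + \frac{55 G}{7}$)
$J{\left(\left(3 - 2\right)^{2} \right)} - -174143 = \left(\frac{275}{\left(3 - 2\right)^{2}} + \frac{55 \left(3 - 2\right)^{2}}{7}\right) - -174143 = \left(\frac{275}{1^{2}} + \frac{55 \cdot 1^{2}}{7}\right) + 174143 = \left(\frac{275}{1} + \frac{55}{7} \cdot 1\right) + 174143 = \left(275 \cdot 1 + \frac{55}{7}\right) + 174143 = \left(275 + \frac{55}{7}\right) + 174143 = \frac{1980}{7} + 174143 = \frac{1220981}{7}$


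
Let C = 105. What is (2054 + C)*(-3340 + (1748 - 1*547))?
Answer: -4618101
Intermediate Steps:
(2054 + C)*(-3340 + (1748 - 1*547)) = (2054 + 105)*(-3340 + (1748 - 1*547)) = 2159*(-3340 + (1748 - 547)) = 2159*(-3340 + 1201) = 2159*(-2139) = -4618101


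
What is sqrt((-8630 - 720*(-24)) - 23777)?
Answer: I*sqrt(15127) ≈ 122.99*I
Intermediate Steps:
sqrt((-8630 - 720*(-24)) - 23777) = sqrt((-8630 - 1*(-17280)) - 23777) = sqrt((-8630 + 17280) - 23777) = sqrt(8650 - 23777) = sqrt(-15127) = I*sqrt(15127)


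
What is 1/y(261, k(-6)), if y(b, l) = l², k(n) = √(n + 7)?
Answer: 1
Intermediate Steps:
k(n) = √(7 + n)
1/y(261, k(-6)) = 1/((√(7 - 6))²) = 1/((√1)²) = 1/(1²) = 1/1 = 1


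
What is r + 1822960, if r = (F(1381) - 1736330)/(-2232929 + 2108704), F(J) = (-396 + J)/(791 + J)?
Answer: 19674752909591/10792668 ≈ 1.8230e+6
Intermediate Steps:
F(J) = (-396 + J)/(791 + J)
r = 150852311/10792668 (r = ((-396 + 1381)/(791 + 1381) - 1736330)/(-2232929 + 2108704) = (985/2172 - 1736330)/(-124225) = ((1/2172)*985 - 1736330)*(-1/124225) = (985/2172 - 1736330)*(-1/124225) = -3771307775/2172*(-1/124225) = 150852311/10792668 ≈ 13.977)
r + 1822960 = 150852311/10792668 + 1822960 = 19674752909591/10792668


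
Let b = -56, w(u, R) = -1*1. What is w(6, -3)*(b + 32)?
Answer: 24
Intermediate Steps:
w(u, R) = -1
w(6, -3)*(b + 32) = -(-56 + 32) = -1*(-24) = 24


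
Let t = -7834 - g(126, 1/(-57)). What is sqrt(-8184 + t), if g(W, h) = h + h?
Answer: 8*I*sqrt(813162)/57 ≈ 126.56*I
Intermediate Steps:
g(W, h) = 2*h
t = -446536/57 (t = -7834 - 2/(-57) = -7834 - 2*(-1)/57 = -7834 - 1*(-2/57) = -7834 + 2/57 = -446536/57 ≈ -7834.0)
sqrt(-8184 + t) = sqrt(-8184 - 446536/57) = sqrt(-913024/57) = 8*I*sqrt(813162)/57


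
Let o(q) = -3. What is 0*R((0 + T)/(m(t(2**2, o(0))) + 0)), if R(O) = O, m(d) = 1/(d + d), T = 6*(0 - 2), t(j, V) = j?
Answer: 0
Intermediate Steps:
T = -12 (T = 6*(-2) = -12)
m(d) = 1/(2*d)
0*R((0 + T)/(m(t(2**2, o(0))) + 0)) = 0*((0 - 12)/(1/(2*(2**2)) + 0)) = 0*(-12/((1/2)/4 + 0)) = 0*(-12/((1/2)*(1/4) + 0)) = 0*(-12/(1/8 + 0)) = 0*(-12/1/8) = 0*(-12*8) = 0*(-96) = 0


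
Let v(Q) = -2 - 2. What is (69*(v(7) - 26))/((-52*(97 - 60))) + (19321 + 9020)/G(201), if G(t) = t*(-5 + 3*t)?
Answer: 14511/11063 ≈ 1.3117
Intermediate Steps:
v(Q) = -4
(69*(v(7) - 26))/((-52*(97 - 60))) + (19321 + 9020)/G(201) = (69*(-4 - 26))/((-52*(97 - 60))) + (19321 + 9020)/((201*(-5 + 3*201))) = (69*(-30))/((-52*37)) + 28341/((201*(-5 + 603))) = -2070/(-1924) + 28341/((201*598)) = -2070*(-1/1924) + 28341/120198 = 1035/962 + 28341*(1/120198) = 1035/962 + 141/598 = 14511/11063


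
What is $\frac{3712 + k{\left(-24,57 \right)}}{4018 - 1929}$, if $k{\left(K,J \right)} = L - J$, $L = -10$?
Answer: $\frac{3645}{2089} \approx 1.7449$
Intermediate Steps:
$k{\left(K,J \right)} = -10 - J$
$\frac{3712 + k{\left(-24,57 \right)}}{4018 - 1929} = \frac{3712 - 67}{4018 - 1929} = \frac{3712 - 67}{2089} = \left(3712 - 67\right) \frac{1}{2089} = 3645 \cdot \frac{1}{2089} = \frac{3645}{2089}$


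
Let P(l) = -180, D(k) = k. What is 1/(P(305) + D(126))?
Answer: -1/54 ≈ -0.018519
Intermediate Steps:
1/(P(305) + D(126)) = 1/(-180 + 126) = 1/(-54) = -1/54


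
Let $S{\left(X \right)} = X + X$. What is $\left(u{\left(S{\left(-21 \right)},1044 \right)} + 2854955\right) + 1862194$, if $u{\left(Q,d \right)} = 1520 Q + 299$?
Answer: $4653608$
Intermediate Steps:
$S{\left(X \right)} = 2 X$
$u{\left(Q,d \right)} = 299 + 1520 Q$
$\left(u{\left(S{\left(-21 \right)},1044 \right)} + 2854955\right) + 1862194 = \left(\left(299 + 1520 \cdot 2 \left(-21\right)\right) + 2854955\right) + 1862194 = \left(\left(299 + 1520 \left(-42\right)\right) + 2854955\right) + 1862194 = \left(\left(299 - 63840\right) + 2854955\right) + 1862194 = \left(-63541 + 2854955\right) + 1862194 = 2791414 + 1862194 = 4653608$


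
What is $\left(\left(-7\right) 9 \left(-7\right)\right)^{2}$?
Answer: $194481$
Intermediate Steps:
$\left(\left(-7\right) 9 \left(-7\right)\right)^{2} = \left(\left(-63\right) \left(-7\right)\right)^{2} = 441^{2} = 194481$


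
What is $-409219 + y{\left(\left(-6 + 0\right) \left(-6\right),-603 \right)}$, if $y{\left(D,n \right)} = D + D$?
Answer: $-409147$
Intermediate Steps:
$y{\left(D,n \right)} = 2 D$
$-409219 + y{\left(\left(-6 + 0\right) \left(-6\right),-603 \right)} = -409219 + 2 \left(-6 + 0\right) \left(-6\right) = -409219 + 2 \left(\left(-6\right) \left(-6\right)\right) = -409219 + 2 \cdot 36 = -409219 + 72 = -409147$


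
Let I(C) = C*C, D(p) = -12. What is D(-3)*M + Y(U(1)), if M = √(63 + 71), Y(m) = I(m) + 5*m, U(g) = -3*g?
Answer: -6 - 12*√134 ≈ -144.91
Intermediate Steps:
I(C) = C²
Y(m) = m² + 5*m
M = √134 ≈ 11.576
D(-3)*M + Y(U(1)) = -12*√134 + (-3*1)*(5 - 3*1) = -12*√134 - 3*(5 - 3) = -12*√134 - 3*2 = -12*√134 - 6 = -6 - 12*√134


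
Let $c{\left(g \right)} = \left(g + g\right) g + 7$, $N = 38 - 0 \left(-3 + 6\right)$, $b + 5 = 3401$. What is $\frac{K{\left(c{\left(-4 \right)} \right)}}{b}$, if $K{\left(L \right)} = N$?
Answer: $\frac{19}{1698} \approx 0.01119$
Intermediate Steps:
$b = 3396$ ($b = -5 + 3401 = 3396$)
$N = 38$ ($N = 38 - 0 \cdot 3 = 38 - 0 = 38 + 0 = 38$)
$c{\left(g \right)} = 7 + 2 g^{2}$ ($c{\left(g \right)} = 2 g g + 7 = 2 g^{2} + 7 = 7 + 2 g^{2}$)
$K{\left(L \right)} = 38$
$\frac{K{\left(c{\left(-4 \right)} \right)}}{b} = \frac{38}{3396} = 38 \cdot \frac{1}{3396} = \frac{19}{1698}$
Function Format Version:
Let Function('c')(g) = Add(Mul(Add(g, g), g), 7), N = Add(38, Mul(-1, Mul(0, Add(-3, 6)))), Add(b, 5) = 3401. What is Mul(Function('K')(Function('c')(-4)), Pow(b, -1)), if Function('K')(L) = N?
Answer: Rational(19, 1698) ≈ 0.011190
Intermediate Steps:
b = 3396 (b = Add(-5, 3401) = 3396)
N = 38 (N = Add(38, Mul(-1, Mul(0, 3))) = Add(38, Mul(-1, 0)) = Add(38, 0) = 38)
Function('c')(g) = Add(7, Mul(2, Pow(g, 2))) (Function('c')(g) = Add(Mul(Mul(2, g), g), 7) = Add(Mul(2, Pow(g, 2)), 7) = Add(7, Mul(2, Pow(g, 2))))
Function('K')(L) = 38
Mul(Function('K')(Function('c')(-4)), Pow(b, -1)) = Mul(38, Pow(3396, -1)) = Mul(38, Rational(1, 3396)) = Rational(19, 1698)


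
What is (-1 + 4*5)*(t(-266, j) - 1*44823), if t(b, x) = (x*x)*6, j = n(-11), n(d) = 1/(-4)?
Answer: -6813039/8 ≈ -8.5163e+5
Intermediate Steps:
n(d) = -¼
j = -¼ ≈ -0.25000
t(b, x) = 6*x² (t(b, x) = x²*6 = 6*x²)
(-1 + 4*5)*(t(-266, j) - 1*44823) = (-1 + 4*5)*(6*(-¼)² - 1*44823) = (-1 + 20)*(6*(1/16) - 44823) = 19*(3/8 - 44823) = 19*(-358581/8) = -6813039/8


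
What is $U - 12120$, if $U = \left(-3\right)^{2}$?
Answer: $-12111$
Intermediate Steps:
$U = 9$
$U - 12120 = 9 - 12120 = -12111$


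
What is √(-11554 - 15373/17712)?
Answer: I*√25173157983/1476 ≈ 107.49*I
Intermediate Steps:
√(-11554 - 15373/17712) = √(-204659821/17712) = I*√25173157983/1476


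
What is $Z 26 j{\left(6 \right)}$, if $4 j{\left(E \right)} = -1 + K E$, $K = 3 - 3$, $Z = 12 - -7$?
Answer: $- \frac{247}{2} \approx -123.5$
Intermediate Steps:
$Z = 19$ ($Z = 12 + 7 = 19$)
$K = 0$
$j{\left(E \right)} = - \frac{1}{4}$ ($j{\left(E \right)} = \frac{-1 + 0 E}{4} = \frac{-1 + 0}{4} = \frac{1}{4} \left(-1\right) = - \frac{1}{4}$)
$Z 26 j{\left(6 \right)} = 19 \cdot 26 \left(- \frac{1}{4}\right) = 494 \left(- \frac{1}{4}\right) = - \frac{247}{2}$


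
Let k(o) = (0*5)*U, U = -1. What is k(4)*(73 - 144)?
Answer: 0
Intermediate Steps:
k(o) = 0 (k(o) = (0*5)*(-1) = 0*(-1) = 0)
k(4)*(73 - 144) = 0*(73 - 144) = 0*(-71) = 0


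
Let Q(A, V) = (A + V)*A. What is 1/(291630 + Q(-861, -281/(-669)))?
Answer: 223/230267426 ≈ 9.6844e-7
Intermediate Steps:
Q(A, V) = A*(A + V)
1/(291630 + Q(-861, -281/(-669))) = 1/(291630 - 861*(-861 - 281/(-669))) = 1/(291630 - 861*(-861 - 281*(-1/669))) = 1/(291630 - 861*(-861 + 281/669)) = 1/(291630 - 861*(-575728/669)) = 1/(291630 + 165233936/223) = 1/(230267426/223) = 223/230267426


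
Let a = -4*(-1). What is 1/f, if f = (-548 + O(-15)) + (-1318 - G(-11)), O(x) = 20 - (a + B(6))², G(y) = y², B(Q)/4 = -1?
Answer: -1/1967 ≈ -0.00050839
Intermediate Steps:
B(Q) = -4 (B(Q) = 4*(-1) = -4)
a = 4
O(x) = 20 (O(x) = 20 - (4 - 4)² = 20 - 1*0² = 20 - 1*0 = 20 + 0 = 20)
f = -1967 (f = (-548 + 20) + (-1318 - 1*(-11)²) = -528 + (-1318 - 1*121) = -528 + (-1318 - 121) = -528 - 1439 = -1967)
1/f = 1/(-1967) = -1/1967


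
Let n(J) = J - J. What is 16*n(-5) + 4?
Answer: 4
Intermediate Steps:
n(J) = 0
16*n(-5) + 4 = 16*0 + 4 = 0 + 4 = 4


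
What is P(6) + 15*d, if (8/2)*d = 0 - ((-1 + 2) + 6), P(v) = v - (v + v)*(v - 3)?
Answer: -225/4 ≈ -56.250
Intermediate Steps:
P(v) = v - 2*v*(-3 + v)
d = -7/4 (d = (0 - ((-1 + 2) + 6))/4 = (0 - (1 + 6))/4 = (0 - 1*7)/4 = (0 - 7)/4 = (1/4)*(-7) = -7/4 ≈ -1.7500)
P(6) + 15*d = 6*(7 - 2*6) + 15*(-7/4) = 6*(7 - 12) - 105/4 = 6*(-5) - 105/4 = -30 - 105/4 = -225/4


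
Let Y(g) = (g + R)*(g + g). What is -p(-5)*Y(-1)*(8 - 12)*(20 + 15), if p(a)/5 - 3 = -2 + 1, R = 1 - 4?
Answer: 11200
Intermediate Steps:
R = -3
p(a) = 10 (p(a) = 15 + 5*(-2 + 1) = 15 + 5*(-1) = 15 - 5 = 10)
Y(g) = 2*g*(-3 + g) (Y(g) = (g - 3)*(g + g) = (-3 + g)*(2*g) = 2*g*(-3 + g))
-p(-5)*Y(-1)*(8 - 12)*(20 + 15) = -10*(2*(-1)*(-3 - 1))*(8 - 12)*(20 + 15) = -10*(2*(-1)*(-4))*(-4*35) = -10*8*(-140) = -80*(-140) = -1*(-11200) = 11200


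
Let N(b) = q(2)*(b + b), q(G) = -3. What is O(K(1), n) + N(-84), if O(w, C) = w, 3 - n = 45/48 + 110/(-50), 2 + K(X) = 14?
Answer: 516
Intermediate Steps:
K(X) = 12 (K(X) = -2 + 14 = 12)
n = 341/80 (n = 3 - (45/48 + 110/(-50)) = 3 - (45*(1/48) + 110*(-1/50)) = 3 - (15/16 - 11/5) = 3 - 1*(-101/80) = 3 + 101/80 = 341/80 ≈ 4.2625)
N(b) = -6*b (N(b) = -3*(b + b) = -6*b)
O(K(1), n) + N(-84) = 12 - 6*(-84) = 12 + 504 = 516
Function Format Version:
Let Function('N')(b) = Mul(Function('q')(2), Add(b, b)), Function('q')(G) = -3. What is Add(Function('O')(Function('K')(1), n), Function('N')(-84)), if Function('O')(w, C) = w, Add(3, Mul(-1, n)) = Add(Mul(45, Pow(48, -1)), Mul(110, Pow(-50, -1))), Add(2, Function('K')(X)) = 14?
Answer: 516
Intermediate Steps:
Function('K')(X) = 12 (Function('K')(X) = Add(-2, 14) = 12)
n = Rational(341, 80) (n = Add(3, Mul(-1, Add(Mul(45, Pow(48, -1)), Mul(110, Pow(-50, -1))))) = Add(3, Mul(-1, Add(Mul(45, Rational(1, 48)), Mul(110, Rational(-1, 50))))) = Add(3, Mul(-1, Add(Rational(15, 16), Rational(-11, 5)))) = Add(3, Mul(-1, Rational(-101, 80))) = Add(3, Rational(101, 80)) = Rational(341, 80) ≈ 4.2625)
Function('N')(b) = Mul(-6, b) (Function('N')(b) = Mul(-3, Add(b, b)) = Mul(-3, Mul(2, b)) = Mul(-6, b))
Add(Function('O')(Function('K')(1), n), Function('N')(-84)) = Add(12, Mul(-6, -84)) = Add(12, 504) = 516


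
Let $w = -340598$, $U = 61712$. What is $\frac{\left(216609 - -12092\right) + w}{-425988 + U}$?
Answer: $\frac{111897}{364276} \approx 0.30718$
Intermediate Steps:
$\frac{\left(216609 - -12092\right) + w}{-425988 + U} = \frac{\left(216609 - -12092\right) - 340598}{-425988 + 61712} = \frac{\left(216609 + 12092\right) - 340598}{-364276} = \left(228701 - 340598\right) \left(- \frac{1}{364276}\right) = \left(-111897\right) \left(- \frac{1}{364276}\right) = \frac{111897}{364276}$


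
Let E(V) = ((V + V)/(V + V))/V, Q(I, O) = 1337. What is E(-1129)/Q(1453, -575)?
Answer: -1/1509473 ≈ -6.6248e-7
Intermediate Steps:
E(V) = 1/V (E(V) = ((2*V)/((2*V)))/V = ((2*V)*(1/(2*V)))/V = 1/V)
E(-1129)/Q(1453, -575) = 1/(-1129*1337) = -1/1129*1/1337 = -1/1509473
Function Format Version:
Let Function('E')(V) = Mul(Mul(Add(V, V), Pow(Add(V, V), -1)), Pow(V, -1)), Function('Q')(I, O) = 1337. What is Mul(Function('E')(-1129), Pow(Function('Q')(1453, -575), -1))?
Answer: Rational(-1, 1509473) ≈ -6.6248e-7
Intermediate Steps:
Function('E')(V) = Pow(V, -1) (Function('E')(V) = Mul(Mul(Mul(2, V), Pow(Mul(2, V), -1)), Pow(V, -1)) = Mul(Mul(Mul(2, V), Mul(Rational(1, 2), Pow(V, -1))), Pow(V, -1)) = Mul(1, Pow(V, -1)) = Pow(V, -1))
Mul(Function('E')(-1129), Pow(Function('Q')(1453, -575), -1)) = Mul(Pow(-1129, -1), Pow(1337, -1)) = Mul(Rational(-1, 1129), Rational(1, 1337)) = Rational(-1, 1509473)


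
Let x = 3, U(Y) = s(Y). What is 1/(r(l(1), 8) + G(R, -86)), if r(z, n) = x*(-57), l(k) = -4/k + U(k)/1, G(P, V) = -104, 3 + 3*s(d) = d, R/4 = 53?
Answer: -1/275 ≈ -0.0036364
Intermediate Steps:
R = 212 (R = 4*53 = 212)
s(d) = -1 + d/3
U(Y) = -1 + Y/3
l(k) = -1 - 4/k + k/3 (l(k) = -4/k + (-1 + k/3)/1 = -4/k + (-1 + k/3)*1 = -4/k + (-1 + k/3) = -1 - 4/k + k/3)
r(z, n) = -171 (r(z, n) = 3*(-57) = -171)
1/(r(l(1), 8) + G(R, -86)) = 1/(-171 - 104) = 1/(-275) = -1/275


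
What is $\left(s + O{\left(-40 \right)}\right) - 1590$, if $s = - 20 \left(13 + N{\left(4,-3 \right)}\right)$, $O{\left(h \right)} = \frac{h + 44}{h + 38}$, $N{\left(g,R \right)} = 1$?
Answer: $-1872$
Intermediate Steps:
$O{\left(h \right)} = \frac{44 + h}{38 + h}$
$s = -280$ ($s = - 20 \left(13 + 1\right) = \left(-20\right) 14 = -280$)
$\left(s + O{\left(-40 \right)}\right) - 1590 = \left(-280 + \frac{44 - 40}{38 - 40}\right) - 1590 = \left(-280 + \frac{1}{-2} \cdot 4\right) - 1590 = \left(-280 - 2\right) - 1590 = -282 - 1590 = -1872$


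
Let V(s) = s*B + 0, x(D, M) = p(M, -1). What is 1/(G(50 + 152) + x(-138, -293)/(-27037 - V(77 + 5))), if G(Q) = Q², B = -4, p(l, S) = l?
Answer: 26709/1089834329 ≈ 2.4507e-5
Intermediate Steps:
x(D, M) = M
V(s) = -4*s (V(s) = s*(-4) + 0 = -4*s + 0 = -4*s)
1/(G(50 + 152) + x(-138, -293)/(-27037 - V(77 + 5))) = 1/((50 + 152)² - 293/(-27037 - (-4)*(77 + 5))) = 1/(202² - 293/(-27037 - (-4)*82)) = 1/(40804 - 293/(-27037 - 1*(-328))) = 1/(40804 - 293/(-27037 + 328)) = 1/(40804 - 293/(-26709)) = 1/(40804 - 293*(-1/26709)) = 1/(40804 + 293/26709) = 1/(1089834329/26709) = 26709/1089834329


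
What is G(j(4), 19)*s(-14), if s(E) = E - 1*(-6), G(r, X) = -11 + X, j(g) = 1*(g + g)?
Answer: -64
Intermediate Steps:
j(g) = 2*g (j(g) = 1*(2*g) = 2*g)
s(E) = 6 + E (s(E) = E + 6 = 6 + E)
G(j(4), 19)*s(-14) = (-11 + 19)*(6 - 14) = 8*(-8) = -64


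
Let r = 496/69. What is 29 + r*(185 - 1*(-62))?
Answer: 124513/69 ≈ 1804.5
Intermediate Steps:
r = 496/69 (r = 496*(1/69) = 496/69 ≈ 7.1884)
29 + r*(185 - 1*(-62)) = 29 + 496*(185 - 1*(-62))/69 = 29 + 496*(185 + 62)/69 = 29 + (496/69)*247 = 29 + 122512/69 = 124513/69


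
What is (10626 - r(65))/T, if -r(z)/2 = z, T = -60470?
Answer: -5378/30235 ≈ -0.17787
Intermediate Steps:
r(z) = -2*z
(10626 - r(65))/T = (10626 - (-2)*65)/(-60470) = (10626 - 1*(-130))*(-1/60470) = (10626 + 130)*(-1/60470) = 10756*(-1/60470) = -5378/30235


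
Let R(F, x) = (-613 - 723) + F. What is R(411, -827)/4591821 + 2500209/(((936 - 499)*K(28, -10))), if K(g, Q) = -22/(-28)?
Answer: 160727166221771/22072883547 ≈ 7281.7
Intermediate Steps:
K(g, Q) = 11/14 (K(g, Q) = -22*(-1/28) = 11/14)
R(F, x) = -1336 + F
R(411, -827)/4591821 + 2500209/(((936 - 499)*K(28, -10))) = (-1336 + 411)/4591821 + 2500209/(((936 - 499)*(11/14))) = -925*1/4591821 + 2500209/((437*(11/14))) = -925/4591821 + 2500209/(4807/14) = -925/4591821 + 2500209*(14/4807) = -925/4591821 + 35002926/4807 = 160727166221771/22072883547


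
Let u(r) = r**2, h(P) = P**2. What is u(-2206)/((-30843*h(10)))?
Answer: -1216609/771075 ≈ -1.5778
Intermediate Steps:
u(-2206)/((-30843*h(10))) = (-2206)**2/((-30843*10**2)) = 4866436/((-30843*100)) = 4866436/(-3084300) = 4866436*(-1/3084300) = -1216609/771075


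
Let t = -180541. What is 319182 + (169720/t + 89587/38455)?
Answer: 2215995845145177/6942704155 ≈ 3.1918e+5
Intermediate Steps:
319182 + (169720/t + 89587/38455) = 319182 + (169720/(-180541) + 89587/38455) = 319182 + (169720*(-1/180541) + 89587*(1/38455)) = 319182 + (-169720/180541 + 89587/38455) = 319182 + 9647543967/6942704155 = 2215995845145177/6942704155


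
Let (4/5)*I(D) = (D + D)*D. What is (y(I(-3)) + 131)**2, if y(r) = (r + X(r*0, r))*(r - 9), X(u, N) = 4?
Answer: 3822025/16 ≈ 2.3888e+5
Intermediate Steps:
I(D) = 5*D**2/2 (I(D) = 5*((D + D)*D)/4 = 5*((2*D)*D)/4 = 5*(2*D**2)/4 = 5*D**2/2)
y(r) = (-9 + r)*(4 + r) (y(r) = (r + 4)*(r - 9) = (4 + r)*(-9 + r) = (-9 + r)*(4 + r))
(y(I(-3)) + 131)**2 = ((-36 + ((5/2)*(-3)**2)**2 - 25*(-3)**2/2) + 131)**2 = ((-36 + ((5/2)*9)**2 - 25*9/2) + 131)**2 = ((-36 + (45/2)**2 - 5*45/2) + 131)**2 = ((-36 + 2025/4 - 225/2) + 131)**2 = (1431/4 + 131)**2 = (1955/4)**2 = 3822025/16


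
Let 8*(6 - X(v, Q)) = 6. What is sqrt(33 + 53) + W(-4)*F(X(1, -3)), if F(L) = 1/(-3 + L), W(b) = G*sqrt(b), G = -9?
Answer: sqrt(86) - 8*I ≈ 9.2736 - 8.0*I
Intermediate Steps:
W(b) = -9*sqrt(b)
X(v, Q) = 21/4 (X(v, Q) = 6 - 1/8*6 = 6 - 3/4 = 21/4)
sqrt(33 + 53) + W(-4)*F(X(1, -3)) = sqrt(33 + 53) + (-18*I)/(-3 + 21/4) = sqrt(86) + (-18*I)/(9/4) = sqrt(86) - 18*I*(4/9) = sqrt(86) - 8*I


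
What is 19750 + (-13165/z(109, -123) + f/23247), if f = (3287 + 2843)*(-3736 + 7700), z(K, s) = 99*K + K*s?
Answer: 421650856625/20271384 ≈ 20800.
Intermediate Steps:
f = 24299320 (f = 6130*3964 = 24299320)
19750 + (-13165/z(109, -123) + f/23247) = 19750 + (-13165*1/(109*(99 - 123)) + 24299320/23247) = 19750 + (-13165/(109*(-24)) + 24299320*(1/23247)) = 19750 + (-13165/(-2616) + 24299320/23247) = 19750 + (-13165*(-1/2616) + 24299320/23247) = 19750 + (13165/2616 + 24299320/23247) = 19750 + 21291022625/20271384 = 421650856625/20271384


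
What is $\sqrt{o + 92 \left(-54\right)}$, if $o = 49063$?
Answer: $\sqrt{44095} \approx 209.99$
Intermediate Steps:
$\sqrt{o + 92 \left(-54\right)} = \sqrt{49063 + 92 \left(-54\right)} = \sqrt{49063 - 4968} = \sqrt{44095}$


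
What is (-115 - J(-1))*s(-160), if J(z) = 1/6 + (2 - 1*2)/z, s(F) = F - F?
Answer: 0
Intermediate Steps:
s(F) = 0
J(z) = ⅙ (J(z) = 1*(⅙) + (2 - 2)/z = ⅙ + 0/z = ⅙ + 0 = ⅙)
(-115 - J(-1))*s(-160) = (-115 - 1*⅙)*0 = (-115 - ⅙)*0 = -691/6*0 = 0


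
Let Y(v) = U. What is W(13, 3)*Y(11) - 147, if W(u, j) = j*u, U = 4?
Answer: 9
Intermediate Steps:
Y(v) = 4
W(13, 3)*Y(11) - 147 = (3*13)*4 - 147 = 39*4 - 147 = 156 - 147 = 9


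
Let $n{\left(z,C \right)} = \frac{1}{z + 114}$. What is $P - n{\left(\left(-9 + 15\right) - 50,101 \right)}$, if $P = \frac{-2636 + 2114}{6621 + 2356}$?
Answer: $- \frac{45517}{628390} \approx -0.072434$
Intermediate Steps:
$n{\left(z,C \right)} = \frac{1}{114 + z}$
$P = - \frac{522}{8977} \approx -0.058149$
$P - n{\left(\left(-9 + 15\right) - 50,101 \right)} = - \frac{522}{8977} - \frac{1}{114 + \left(\left(-9 + 15\right) - 50\right)} = - \frac{522}{8977} - \frac{1}{114 + \left(6 - 50\right)} = - \frac{522}{8977} - \frac{1}{114 - 44} = - \frac{522}{8977} - \frac{1}{70} = - \frac{45517}{628390}$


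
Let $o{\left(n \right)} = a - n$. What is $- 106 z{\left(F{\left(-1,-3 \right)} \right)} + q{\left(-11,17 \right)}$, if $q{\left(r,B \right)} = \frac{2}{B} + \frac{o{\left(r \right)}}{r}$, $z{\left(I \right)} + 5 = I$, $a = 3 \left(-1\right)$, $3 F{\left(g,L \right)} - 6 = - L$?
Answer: $\frac{39530}{187} \approx 211.39$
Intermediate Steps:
$F{\left(g,L \right)} = 2 - \frac{L}{3}$ ($F{\left(g,L \right)} = 2 + \frac{\left(-1\right) L}{3} = 2 - \frac{L}{3}$)
$a = -3$
$o{\left(n \right)} = -3 - n$
$z{\left(I \right)} = -5 + I$
$q{\left(r,B \right)} = \frac{2}{B} + \frac{-3 - r}{r}$
$- 106 z{\left(F{\left(-1,-3 \right)} \right)} + q{\left(-11,17 \right)} = - 106 \left(-5 + \left(2 - -1\right)\right) - \left(1 - \frac{3}{11} - \frac{2}{17}\right) = - 106 \left(-5 + \left(2 + 1\right)\right) - \frac{114}{187} = - 106 \left(-5 + 3\right) + \left(-1 + \frac{3}{11} + \frac{2}{17}\right) = \left(-106\right) \left(-2\right) - \frac{114}{187} = 212 - \frac{114}{187} = \frac{39530}{187}$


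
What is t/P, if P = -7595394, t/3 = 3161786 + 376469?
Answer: -3538255/2531798 ≈ -1.3975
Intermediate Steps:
t = 10614765 (t = 3*(3161786 + 376469) = 3*3538255 = 10614765)
t/P = 10614765/(-7595394) = 10614765*(-1/7595394) = -3538255/2531798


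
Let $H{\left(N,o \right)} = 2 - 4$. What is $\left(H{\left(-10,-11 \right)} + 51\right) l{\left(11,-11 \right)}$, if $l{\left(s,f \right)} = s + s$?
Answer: $1078$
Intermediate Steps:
$l{\left(s,f \right)} = 2 s$
$H{\left(N,o \right)} = -2$
$\left(H{\left(-10,-11 \right)} + 51\right) l{\left(11,-11 \right)} = \left(-2 + 51\right) 2 \cdot 11 = 49 \cdot 22 = 1078$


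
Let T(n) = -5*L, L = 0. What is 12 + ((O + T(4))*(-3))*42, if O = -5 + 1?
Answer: 516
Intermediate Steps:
T(n) = 0 (T(n) = -5*0 = 0)
O = -4
12 + ((O + T(4))*(-3))*42 = 12 + ((-4 + 0)*(-3))*42 = 12 - 4*(-3)*42 = 12 + 12*42 = 12 + 504 = 516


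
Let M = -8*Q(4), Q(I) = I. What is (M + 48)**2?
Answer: 256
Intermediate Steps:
M = -32 (M = -8*4 = -32)
(M + 48)**2 = (-32 + 48)**2 = 16**2 = 256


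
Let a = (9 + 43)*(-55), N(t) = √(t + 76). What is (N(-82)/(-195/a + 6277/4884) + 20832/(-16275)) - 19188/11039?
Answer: -832948/275975 + 2442*I*√6/3305 ≈ -3.0182 + 1.8099*I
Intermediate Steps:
N(t) = √(76 + t)
a = -2860 (a = 52*(-55) = -2860)
(N(-82)/(-195/a + 6277/4884) + 20832/(-16275)) - 19188/11039 = (√(76 - 82)/(-195/(-2860) + 6277/4884) + 20832/(-16275)) - 19188/11039 = (√(-6)/(-195*(-1/2860) + 6277*(1/4884)) + 20832*(-1/16275)) - 19188*1/11039 = ((I*√6)/(3/44 + 6277/4884) - 32/25) - 19188/11039 = ((I*√6)/(3305/2442) - 32/25) - 19188/11039 = ((I*√6)*(2442/3305) - 32/25) - 19188/11039 = (2442*I*√6/3305 - 32/25) - 19188/11039 = (-32/25 + 2442*I*√6/3305) - 19188/11039 = -832948/275975 + 2442*I*√6/3305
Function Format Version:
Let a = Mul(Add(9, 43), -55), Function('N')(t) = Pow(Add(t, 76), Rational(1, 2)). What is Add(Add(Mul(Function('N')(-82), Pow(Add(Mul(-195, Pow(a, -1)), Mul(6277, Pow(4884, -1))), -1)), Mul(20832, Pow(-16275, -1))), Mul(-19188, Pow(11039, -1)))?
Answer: Add(Rational(-832948, 275975), Mul(Rational(2442, 3305), I, Pow(6, Rational(1, 2)))) ≈ Add(-3.0182, Mul(1.8099, I))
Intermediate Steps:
Function('N')(t) = Pow(Add(76, t), Rational(1, 2))
a = -2860 (a = Mul(52, -55) = -2860)
Add(Add(Mul(Function('N')(-82), Pow(Add(Mul(-195, Pow(a, -1)), Mul(6277, Pow(4884, -1))), -1)), Mul(20832, Pow(-16275, -1))), Mul(-19188, Pow(11039, -1))) = Add(Add(Mul(Pow(Add(76, -82), Rational(1, 2)), Pow(Add(Mul(-195, Pow(-2860, -1)), Mul(6277, Pow(4884, -1))), -1)), Mul(20832, Pow(-16275, -1))), Mul(-19188, Pow(11039, -1))) = Add(Add(Mul(Pow(-6, Rational(1, 2)), Pow(Add(Mul(-195, Rational(-1, 2860)), Mul(6277, Rational(1, 4884))), -1)), Mul(20832, Rational(-1, 16275))), Mul(-19188, Rational(1, 11039))) = Add(Add(Mul(Mul(I, Pow(6, Rational(1, 2))), Pow(Add(Rational(3, 44), Rational(6277, 4884)), -1)), Rational(-32, 25)), Rational(-19188, 11039)) = Add(Add(Mul(Mul(I, Pow(6, Rational(1, 2))), Pow(Rational(3305, 2442), -1)), Rational(-32, 25)), Rational(-19188, 11039)) = Add(Add(Mul(Mul(I, Pow(6, Rational(1, 2))), Rational(2442, 3305)), Rational(-32, 25)), Rational(-19188, 11039)) = Add(Add(Mul(Rational(2442, 3305), I, Pow(6, Rational(1, 2))), Rational(-32, 25)), Rational(-19188, 11039)) = Add(Add(Rational(-32, 25), Mul(Rational(2442, 3305), I, Pow(6, Rational(1, 2)))), Rational(-19188, 11039)) = Add(Rational(-832948, 275975), Mul(Rational(2442, 3305), I, Pow(6, Rational(1, 2))))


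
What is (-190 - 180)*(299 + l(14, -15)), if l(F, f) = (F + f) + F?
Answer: -115440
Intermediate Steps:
l(F, f) = f + 2*F
(-190 - 180)*(299 + l(14, -15)) = (-190 - 180)*(299 + (-15 + 2*14)) = -370*(299 + (-15 + 28)) = -370*(299 + 13) = -370*312 = -115440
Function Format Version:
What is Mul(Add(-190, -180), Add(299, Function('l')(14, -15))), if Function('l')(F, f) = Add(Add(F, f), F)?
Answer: -115440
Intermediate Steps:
Function('l')(F, f) = Add(f, Mul(2, F))
Mul(Add(-190, -180), Add(299, Function('l')(14, -15))) = Mul(Add(-190, -180), Add(299, Add(-15, Mul(2, 14)))) = Mul(-370, Add(299, Add(-15, 28))) = Mul(-370, Add(299, 13)) = Mul(-370, 312) = -115440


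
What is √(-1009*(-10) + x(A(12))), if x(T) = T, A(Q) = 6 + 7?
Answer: √10103 ≈ 100.51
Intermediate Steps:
A(Q) = 13
√(-1009*(-10) + x(A(12))) = √(-1009*(-10) + 13) = √(10090 + 13) = √10103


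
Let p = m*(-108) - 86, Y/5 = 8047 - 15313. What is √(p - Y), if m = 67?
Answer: 28*√37 ≈ 170.32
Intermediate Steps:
Y = -36330 (Y = 5*(8047 - 15313) = 5*(-7266) = -36330)
p = -7322 (p = 67*(-108) - 86 = -7236 - 86 = -7322)
√(p - Y) = √(-7322 - 1*(-36330)) = √(-7322 + 36330) = √29008 = 28*√37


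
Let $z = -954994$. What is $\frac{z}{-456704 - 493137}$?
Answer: $\frac{954994}{949841} \approx 1.0054$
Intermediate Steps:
$\frac{z}{-456704 - 493137} = - \frac{954994}{-456704 - 493137} = - \frac{954994}{-949841} = \left(-954994\right) \left(- \frac{1}{949841}\right) = \frac{954994}{949841}$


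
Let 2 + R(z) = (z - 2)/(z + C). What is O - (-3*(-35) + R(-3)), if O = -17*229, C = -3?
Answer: -23981/6 ≈ -3996.8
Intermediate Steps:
R(z) = -2 + (-2 + z)/(-3 + z) (R(z) = -2 + (z - 2)/(z - 3) = -2 + (-2 + z)/(-3 + z))
O = -3893
O - (-3*(-35) + R(-3)) = -3893 - (-3*(-35) + (4 - 1*(-3))/(-3 - 3)) = -3893 - (105 + (4 + 3)/(-6)) = -3893 - (105 - ⅙*7) = -3893 - (105 - 7/6) = -3893 - 1*623/6 = -3893 - 623/6 = -23981/6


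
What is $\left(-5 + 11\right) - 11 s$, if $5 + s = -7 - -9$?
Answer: $39$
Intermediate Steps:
$s = -3$ ($s = -5 - -2 = -5 + \left(-7 + 9\right) = -5 + 2 = -3$)
$\left(-5 + 11\right) - 11 s = \left(-5 + 11\right) - -33 = 6 + 33 = 39$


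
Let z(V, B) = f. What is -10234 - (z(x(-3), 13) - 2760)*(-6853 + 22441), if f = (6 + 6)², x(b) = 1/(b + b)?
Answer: 40767974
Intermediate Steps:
x(b) = 1/(2*b)
f = 144 (f = 12² = 144)
z(V, B) = 144
-10234 - (z(x(-3), 13) - 2760)*(-6853 + 22441) = -10234 - (144 - 2760)*(-6853 + 22441) = -10234 - (-2616)*15588 = -10234 - 1*(-40778208) = -10234 + 40778208 = 40767974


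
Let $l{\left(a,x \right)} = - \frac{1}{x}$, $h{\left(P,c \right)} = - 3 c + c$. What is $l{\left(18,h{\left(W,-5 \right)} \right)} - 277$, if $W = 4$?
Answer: $- \frac{2771}{10} \approx -277.1$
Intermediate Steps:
$h{\left(P,c \right)} = - 2 c$
$l{\left(18,h{\left(W,-5 \right)} \right)} - 277 = - \frac{1}{\left(-2\right) \left(-5\right)} - 277 = - \frac{1}{10} - 277 = - \frac{2771}{10}$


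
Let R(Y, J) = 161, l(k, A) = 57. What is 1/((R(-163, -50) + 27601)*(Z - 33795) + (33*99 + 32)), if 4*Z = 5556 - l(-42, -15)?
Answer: -2/1800095363 ≈ -1.1111e-9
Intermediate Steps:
Z = 5499/4 (Z = (5556 - 1*57)/4 = (5556 - 57)/4 = (¼)*5499 = 5499/4 ≈ 1374.8)
1/((R(-163, -50) + 27601)*(Z - 33795) + (33*99 + 32)) = 1/((161 + 27601)*(5499/4 - 33795) + (33*99 + 32)) = 1/(27762*(-129681/4) + (3267 + 32)) = 1/(-1800101961/2 + 3299) = 1/(-1800095363/2) = -2/1800095363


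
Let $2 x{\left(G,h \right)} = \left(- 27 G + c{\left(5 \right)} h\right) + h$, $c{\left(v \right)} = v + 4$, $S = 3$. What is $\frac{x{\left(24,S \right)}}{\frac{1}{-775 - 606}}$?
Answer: $426729$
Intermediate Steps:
$c{\left(v \right)} = 4 + v$
$x{\left(G,h \right)} = 5 h - \frac{27 G}{2}$ ($x{\left(G,h \right)} = \frac{\left(- 27 G + \left(4 + 5\right) h\right) + h}{2} = \frac{\left(- 27 G + 9 h\right) + h}{2} = \frac{- 27 G + 10 h}{2} = 5 h - \frac{27 G}{2}$)
$\frac{x{\left(24,S \right)}}{\frac{1}{-775 - 606}} = \frac{5 \cdot 3 - 324}{\frac{1}{-775 - 606}} = \frac{15 - 324}{\frac{1}{-1381}} = - \frac{309}{- \frac{1}{1381}} = \left(-309\right) \left(-1381\right) = 426729$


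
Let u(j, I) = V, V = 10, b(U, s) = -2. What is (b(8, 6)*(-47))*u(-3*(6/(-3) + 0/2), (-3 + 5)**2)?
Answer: 940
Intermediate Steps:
u(j, I) = 10
(b(8, 6)*(-47))*u(-3*(6/(-3) + 0/2), (-3 + 5)**2) = -2*(-47)*10 = 94*10 = 940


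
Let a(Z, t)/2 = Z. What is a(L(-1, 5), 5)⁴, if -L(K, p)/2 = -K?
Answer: 256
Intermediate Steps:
L(K, p) = 2*K (L(K, p) = -(-2)*K = 2*K)
a(Z, t) = 2*Z
a(L(-1, 5), 5)⁴ = (2*(2*(-1)))⁴ = (2*(-2))⁴ = (-4)⁴ = 256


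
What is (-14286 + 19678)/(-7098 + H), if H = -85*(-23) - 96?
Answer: -5392/5239 ≈ -1.0292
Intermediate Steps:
H = 1859 (H = 1955 - 96 = 1859)
(-14286 + 19678)/(-7098 + H) = (-14286 + 19678)/(-7098 + 1859) = 5392/(-5239) = 5392*(-1/5239) = -5392/5239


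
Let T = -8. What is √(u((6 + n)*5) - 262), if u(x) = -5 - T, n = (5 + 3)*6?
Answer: I*√259 ≈ 16.093*I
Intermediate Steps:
n = 48 (n = 8*6 = 48)
u(x) = 3 (u(x) = -5 - 1*(-8) = -5 + 8 = 3)
√(u((6 + n)*5) - 262) = √(3 - 262) = √(-259) = I*√259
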